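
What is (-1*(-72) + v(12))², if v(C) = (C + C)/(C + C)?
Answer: 5329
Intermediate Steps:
v(C) = 1 (v(C) = (2*C)/((2*C)) = (2*C)*(1/(2*C)) = 1)
(-1*(-72) + v(12))² = (-1*(-72) + 1)² = (72 + 1)² = 73² = 5329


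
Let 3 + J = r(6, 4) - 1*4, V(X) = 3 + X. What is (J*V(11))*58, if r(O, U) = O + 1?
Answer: 0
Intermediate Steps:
r(O, U) = 1 + O
J = 0 (J = -3 + ((1 + 6) - 1*4) = -3 + (7 - 4) = -3 + 3 = 0)
(J*V(11))*58 = (0*(3 + 11))*58 = (0*14)*58 = 0*58 = 0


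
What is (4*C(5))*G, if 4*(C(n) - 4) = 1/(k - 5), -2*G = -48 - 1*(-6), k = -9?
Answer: 669/2 ≈ 334.50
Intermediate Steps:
G = 21 (G = -(-48 - 1*(-6))/2 = -(-48 + 6)/2 = -½*(-42) = 21)
C(n) = 223/56 (C(n) = 4 + 1/(4*(-9 - 5)) = 4 + (¼)/(-14) = 4 + (¼)*(-1/14) = 4 - 1/56 = 223/56)
(4*C(5))*G = (4*(223/56))*21 = (223/14)*21 = 669/2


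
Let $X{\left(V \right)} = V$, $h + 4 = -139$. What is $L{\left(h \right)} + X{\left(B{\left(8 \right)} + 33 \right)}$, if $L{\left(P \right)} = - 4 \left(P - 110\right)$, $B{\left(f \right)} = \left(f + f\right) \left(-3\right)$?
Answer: $997$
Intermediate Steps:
$B{\left(f \right)} = - 6 f$ ($B{\left(f \right)} = 2 f \left(-3\right) = - 6 f$)
$h = -143$ ($h = -4 - 139 = -143$)
$L{\left(P \right)} = 440 - 4 P$ ($L{\left(P \right)} = - 4 \left(-110 + P\right) = 440 - 4 P$)
$L{\left(h \right)} + X{\left(B{\left(8 \right)} + 33 \right)} = \left(440 - -572\right) + \left(\left(-6\right) 8 + 33\right) = \left(440 + 572\right) + \left(-48 + 33\right) = 1012 - 15 = 997$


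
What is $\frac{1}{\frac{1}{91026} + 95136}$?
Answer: $\frac{91026}{8659849537} \approx 1.0511 \cdot 10^{-5}$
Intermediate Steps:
$\frac{1}{\frac{1}{91026} + 95136} = \frac{1}{\frac{8659849537}{91026}} = \frac{91026}{8659849537}$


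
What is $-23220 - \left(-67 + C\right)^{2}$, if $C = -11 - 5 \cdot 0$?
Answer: $-29304$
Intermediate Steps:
$C = -11$ ($C = -11 - 0 = -11 + 0 = -11$)
$-23220 - \left(-67 + C\right)^{2} = -23220 - \left(-67 - 11\right)^{2} = -23220 - \left(-78\right)^{2} = -23220 - 6084 = -29304$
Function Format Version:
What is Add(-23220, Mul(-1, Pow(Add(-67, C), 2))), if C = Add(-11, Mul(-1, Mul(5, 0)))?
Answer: -29304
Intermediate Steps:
C = -11 (C = Add(-11, Mul(-1, 0)) = Add(-11, 0) = -11)
Add(-23220, Mul(-1, Pow(Add(-67, C), 2))) = Add(-23220, Mul(-1, Pow(Add(-67, -11), 2))) = Add(-23220, Mul(-1, Pow(-78, 2))) = Add(-23220, Mul(-1, 6084)) = Add(-23220, -6084) = -29304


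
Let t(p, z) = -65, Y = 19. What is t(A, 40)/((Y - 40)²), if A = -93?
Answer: -65/441 ≈ -0.14739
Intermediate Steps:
t(A, 40)/((Y - 40)²) = -65/(19 - 40)² = -65/((-21)²) = -65/441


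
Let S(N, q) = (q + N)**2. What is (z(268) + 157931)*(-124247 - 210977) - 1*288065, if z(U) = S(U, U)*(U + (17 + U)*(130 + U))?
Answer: -10950138401885801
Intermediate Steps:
S(N, q) = (N + q)**2
z(U) = 4*U**2*(U + (17 + U)*(130 + U)) (z(U) = (U + U)**2*(U + (17 + U)*(130 + U)) = (2*U)**2*(U + (17 + U)*(130 + U)) = (4*U**2)*(U + (17 + U)*(130 + U)) = 4*U**2*(U + (17 + U)*(130 + U)))
(z(268) + 157931)*(-124247 - 210977) - 1*288065 = (4*268**2*(2210 + 268**2 + 148*268) + 157931)*(-124247 - 210977) - 1*288065 = (4*71824*(2210 + 71824 + 39664) + 157931)*(-335224) - 288065 = (4*71824*113698 + 157931)*(-335224) - 288065 = (32664980608 + 157931)*(-335224) - 288065 = 32665138539*(-335224) - 288065 = -10950138401597736 - 288065 = -10950138401885801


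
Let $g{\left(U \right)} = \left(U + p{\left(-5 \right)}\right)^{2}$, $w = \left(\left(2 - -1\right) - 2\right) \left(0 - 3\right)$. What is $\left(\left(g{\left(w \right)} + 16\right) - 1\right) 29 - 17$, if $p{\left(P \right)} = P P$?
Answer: $14454$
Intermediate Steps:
$p{\left(P \right)} = P^{2}$
$w = -3$ ($w = \left(\left(2 + 1\right) - 2\right) \left(-3\right) = \left(3 - 2\right) \left(-3\right) = 1 \left(-3\right) = -3$)
$g{\left(U \right)} = \left(25 + U\right)^{2}$ ($g{\left(U \right)} = \left(U + \left(-5\right)^{2}\right)^{2} = \left(U + 25\right)^{2} = \left(25 + U\right)^{2}$)
$\left(\left(g{\left(w \right)} + 16\right) - 1\right) 29 - 17 = \left(\left(\left(25 - 3\right)^{2} + 16\right) - 1\right) 29 - 17 = \left(\left(22^{2} + 16\right) - 1\right) 29 - 17 = \left(\left(484 + 16\right) - 1\right) 29 - 17 = \left(500 - 1\right) 29 - 17 = 499 \cdot 29 - 17 = 14471 - 17 = 14454$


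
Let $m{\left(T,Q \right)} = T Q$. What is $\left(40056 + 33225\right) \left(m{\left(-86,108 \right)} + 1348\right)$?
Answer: $-581851140$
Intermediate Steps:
$m{\left(T,Q \right)} = Q T$
$\left(40056 + 33225\right) \left(m{\left(-86,108 \right)} + 1348\right) = \left(40056 + 33225\right) \left(108 \left(-86\right) + 1348\right) = 73281 \left(-9288 + 1348\right) = 73281 \left(-7940\right) = -581851140$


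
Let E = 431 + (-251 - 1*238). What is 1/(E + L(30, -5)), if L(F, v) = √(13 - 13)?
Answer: -1/58 ≈ -0.017241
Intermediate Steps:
E = -58 (E = 431 + (-251 - 238) = 431 - 489 = -58)
L(F, v) = 0 (L(F, v) = √0 = 0)
1/(E + L(30, -5)) = 1/(-58 + 0) = 1/(-58) = -1/58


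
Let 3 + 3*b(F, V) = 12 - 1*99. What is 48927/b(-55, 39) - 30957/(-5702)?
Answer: -23171087/14255 ≈ -1625.5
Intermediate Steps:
b(F, V) = -30 (b(F, V) = -1 + (12 - 1*99)/3 = -1 + (12 - 99)/3 = -1 + (1/3)*(-87) = -1 - 29 = -30)
48927/b(-55, 39) - 30957/(-5702) = 48927/(-30) - 30957/(-5702) = 48927*(-1/30) - 30957*(-1/5702) = -16309/10 + 30957/5702 = -23171087/14255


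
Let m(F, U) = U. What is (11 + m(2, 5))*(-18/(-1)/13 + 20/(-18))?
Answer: 512/117 ≈ 4.3761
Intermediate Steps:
(11 + m(2, 5))*(-18/(-1)/13 + 20/(-18)) = (11 + 5)*(-18/(-1)/13 + 20/(-18)) = 16*(-18*(-1)*(1/13) + 20*(-1/18)) = 16*(18*(1/13) - 10/9) = 16*(18/13 - 10/9) = 16*(32/117) = 512/117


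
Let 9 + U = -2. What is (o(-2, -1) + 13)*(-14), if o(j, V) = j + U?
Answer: 0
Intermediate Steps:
U = -11 (U = -9 - 2 = -11)
o(j, V) = -11 + j (o(j, V) = j - 11 = -11 + j)
(o(-2, -1) + 13)*(-14) = ((-11 - 2) + 13)*(-14) = (-13 + 13)*(-14) = 0*(-14) = 0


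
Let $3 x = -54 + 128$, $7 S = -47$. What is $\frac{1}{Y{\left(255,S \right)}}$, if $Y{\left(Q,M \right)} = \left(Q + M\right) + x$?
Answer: $\frac{21}{5732} \approx 0.0036636$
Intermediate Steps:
$S = - \frac{47}{7}$ ($S = \frac{1}{7} \left(-47\right) = - \frac{47}{7} \approx -6.7143$)
$x = \frac{74}{3}$ ($x = \frac{-54 + 128}{3} = \frac{1}{3} \cdot 74 = \frac{74}{3} \approx 24.667$)
$Y{\left(Q,M \right)} = \frac{74}{3} + M + Q$ ($Y{\left(Q,M \right)} = \left(Q + M\right) + \frac{74}{3} = \left(M + Q\right) + \frac{74}{3} = \frac{74}{3} + M + Q$)
$\frac{1}{Y{\left(255,S \right)}} = \frac{1}{\frac{74}{3} - \frac{47}{7} + 255} = \frac{1}{\frac{5732}{21}} = \frac{21}{5732}$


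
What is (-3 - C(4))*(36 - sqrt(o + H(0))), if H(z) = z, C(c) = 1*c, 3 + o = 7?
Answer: -238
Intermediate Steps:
o = 4 (o = -3 + 7 = 4)
C(c) = c
(-3 - C(4))*(36 - sqrt(o + H(0))) = (-3 - 1*4)*(36 - sqrt(4 + 0)) = (-3 - 4)*(36 - sqrt(4)) = -7*(36 - 1*2) = -7*(36 - 2) = -7*34 = -238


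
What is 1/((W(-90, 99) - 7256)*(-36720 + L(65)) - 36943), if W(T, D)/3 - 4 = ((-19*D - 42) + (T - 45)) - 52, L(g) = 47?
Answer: 1/497762359 ≈ 2.0090e-9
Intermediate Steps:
W(T, D) = -405 - 57*D + 3*T (W(T, D) = 12 + 3*(((-19*D - 42) + (T - 45)) - 52) = 12 + 3*(((-42 - 19*D) + (-45 + T)) - 52) = 12 + 3*((-87 + T - 19*D) - 52) = 12 + 3*(-139 + T - 19*D) = 12 + (-417 - 57*D + 3*T) = -405 - 57*D + 3*T)
1/((W(-90, 99) - 7256)*(-36720 + L(65)) - 36943) = 1/(((-405 - 57*99 + 3*(-90)) - 7256)*(-36720 + 47) - 36943) = 1/(((-405 - 5643 - 270) - 7256)*(-36673) - 36943) = 1/((-6318 - 7256)*(-36673) - 36943) = 1/(-13574*(-36673) - 36943) = 1/(497799302 - 36943) = 1/497762359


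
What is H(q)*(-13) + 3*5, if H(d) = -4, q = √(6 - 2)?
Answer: 67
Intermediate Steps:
q = 2 (q = √4 = 2)
H(q)*(-13) + 3*5 = -4*(-13) + 3*5 = 52 + 15 = 67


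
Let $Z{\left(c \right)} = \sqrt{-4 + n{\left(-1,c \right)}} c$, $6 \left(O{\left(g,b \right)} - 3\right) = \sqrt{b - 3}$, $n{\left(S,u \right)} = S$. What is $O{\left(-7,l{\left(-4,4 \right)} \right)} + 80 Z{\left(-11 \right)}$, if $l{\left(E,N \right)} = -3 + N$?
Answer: $3 - 880 i \sqrt{5} + \frac{i \sqrt{2}}{6} \approx 3.0 - 1967.5 i$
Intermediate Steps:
$O{\left(g,b \right)} = 3 + \frac{\sqrt{-3 + b}}{6}$ ($O{\left(g,b \right)} = 3 + \frac{\sqrt{b - 3}}{6} = 3 + \frac{\sqrt{-3 + b}}{6}$)
$Z{\left(c \right)} = i c \sqrt{5}$ ($Z{\left(c \right)} = \sqrt{-4 - 1} c = \sqrt{-5} c = i \sqrt{5} c = i c \sqrt{5}$)
$O{\left(-7,l{\left(-4,4 \right)} \right)} + 80 Z{\left(-11 \right)} = \left(3 + \frac{\sqrt{-3 + \left(-3 + 4\right)}}{6}\right) + 80 i \left(-11\right) \sqrt{5} = \left(3 + \frac{\sqrt{-3 + 1}}{6}\right) + 80 \left(- 11 i \sqrt{5}\right) = \left(3 + \frac{\sqrt{-2}}{6}\right) - 880 i \sqrt{5} = \left(3 + \frac{i \sqrt{2}}{6}\right) - 880 i \sqrt{5} = 3 - 880 i \sqrt{5} + \frac{i \sqrt{2}}{6}$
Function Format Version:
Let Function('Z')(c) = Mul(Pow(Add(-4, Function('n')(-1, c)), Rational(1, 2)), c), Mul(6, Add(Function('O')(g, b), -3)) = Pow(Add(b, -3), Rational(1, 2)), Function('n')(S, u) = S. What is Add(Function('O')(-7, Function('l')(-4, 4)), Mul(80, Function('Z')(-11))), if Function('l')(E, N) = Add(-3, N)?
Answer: Add(3, Mul(-880, I, Pow(5, Rational(1, 2))), Mul(Rational(1, 6), I, Pow(2, Rational(1, 2)))) ≈ Add(3.0000, Mul(-1967.5, I))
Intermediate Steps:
Function('O')(g, b) = Add(3, Mul(Rational(1, 6), Pow(Add(-3, b), Rational(1, 2)))) (Function('O')(g, b) = Add(3, Mul(Rational(1, 6), Pow(Add(b, -3), Rational(1, 2)))) = Add(3, Mul(Rational(1, 6), Pow(Add(-3, b), Rational(1, 2)))))
Function('Z')(c) = Mul(I, c, Pow(5, Rational(1, 2))) (Function('Z')(c) = Mul(Pow(Add(-4, -1), Rational(1, 2)), c) = Mul(Pow(-5, Rational(1, 2)), c) = Mul(Mul(I, Pow(5, Rational(1, 2))), c) = Mul(I, c, Pow(5, Rational(1, 2))))
Add(Function('O')(-7, Function('l')(-4, 4)), Mul(80, Function('Z')(-11))) = Add(Add(3, Mul(Rational(1, 6), Pow(Add(-3, Add(-3, 4)), Rational(1, 2)))), Mul(80, Mul(I, -11, Pow(5, Rational(1, 2))))) = Add(Add(3, Mul(Rational(1, 6), Pow(Add(-3, 1), Rational(1, 2)))), Mul(80, Mul(-11, I, Pow(5, Rational(1, 2))))) = Add(Add(3, Mul(Rational(1, 6), Pow(-2, Rational(1, 2)))), Mul(-880, I, Pow(5, Rational(1, 2)))) = Add(Add(3, Mul(Rational(1, 6), Mul(I, Pow(2, Rational(1, 2))))), Mul(-880, I, Pow(5, Rational(1, 2)))) = Add(Add(3, Mul(Rational(1, 6), I, Pow(2, Rational(1, 2)))), Mul(-880, I, Pow(5, Rational(1, 2)))) = Add(3, Mul(-880, I, Pow(5, Rational(1, 2))), Mul(Rational(1, 6), I, Pow(2, Rational(1, 2))))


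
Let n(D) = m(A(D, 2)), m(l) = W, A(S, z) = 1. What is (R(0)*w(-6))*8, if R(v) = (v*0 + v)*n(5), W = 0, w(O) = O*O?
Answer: 0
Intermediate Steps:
w(O) = O**2
m(l) = 0
n(D) = 0
R(v) = 0 (R(v) = (v*0 + v)*0 = (0 + v)*0 = v*0 = 0)
(R(0)*w(-6))*8 = (0*(-6)**2)*8 = (0*36)*8 = 0*8 = 0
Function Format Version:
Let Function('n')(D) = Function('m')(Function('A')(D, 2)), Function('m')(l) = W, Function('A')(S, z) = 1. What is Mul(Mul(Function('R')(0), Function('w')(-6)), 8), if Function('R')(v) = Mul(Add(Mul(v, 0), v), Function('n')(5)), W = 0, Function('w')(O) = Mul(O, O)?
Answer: 0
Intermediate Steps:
Function('w')(O) = Pow(O, 2)
Function('m')(l) = 0
Function('n')(D) = 0
Function('R')(v) = 0 (Function('R')(v) = Mul(Add(Mul(v, 0), v), 0) = Mul(Add(0, v), 0) = Mul(v, 0) = 0)
Mul(Mul(Function('R')(0), Function('w')(-6)), 8) = Mul(Mul(0, Pow(-6, 2)), 8) = Mul(Mul(0, 36), 8) = Mul(0, 8) = 0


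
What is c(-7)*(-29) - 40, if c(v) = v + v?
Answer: 366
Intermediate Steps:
c(v) = 2*v
c(-7)*(-29) - 40 = (2*(-7))*(-29) - 40 = -14*(-29) - 40 = 406 - 40 = 366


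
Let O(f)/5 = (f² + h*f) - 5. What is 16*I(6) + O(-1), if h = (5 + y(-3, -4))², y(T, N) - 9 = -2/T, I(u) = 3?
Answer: -9428/9 ≈ -1047.6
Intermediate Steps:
y(T, N) = 9 - 2/T
h = 1936/9 (h = (5 + (9 - 2/(-3)))² = (5 + (9 - 2*(-⅓)))² = (5 + (9 + ⅔))² = (5 + 29/3)² = (44/3)² = 1936/9 ≈ 215.11)
O(f) = -25 + 5*f² + 9680*f/9 (O(f) = 5*((f² + 1936*f/9) - 5) = 5*(-5 + f² + 1936*f/9) = -25 + 5*f² + 9680*f/9)
16*I(6) + O(-1) = 16*3 + (-25 + 5*(-1)² + (9680/9)*(-1)) = 48 + (-25 + 5*1 - 9680/9) = 48 + (-25 + 5 - 9680/9) = 48 - 9860/9 = -9428/9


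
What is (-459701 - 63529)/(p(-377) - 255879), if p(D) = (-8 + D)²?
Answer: 261615/53827 ≈ 4.8603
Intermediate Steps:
(-459701 - 63529)/(p(-377) - 255879) = (-459701 - 63529)/((-8 - 377)² - 255879) = -523230/((-385)² - 255879) = -523230/(148225 - 255879) = -523230/(-107654) = -523230*(-1/107654) = 261615/53827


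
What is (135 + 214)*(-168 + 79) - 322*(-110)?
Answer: 4359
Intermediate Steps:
(135 + 214)*(-168 + 79) - 322*(-110) = 349*(-89) + 35420 = -31061 + 35420 = 4359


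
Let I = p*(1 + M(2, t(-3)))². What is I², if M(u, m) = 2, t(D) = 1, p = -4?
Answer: 1296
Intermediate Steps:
I = -36 (I = -4*(1 + 2)² = -4*3² = -4*9 = -36)
I² = (-36)² = 1296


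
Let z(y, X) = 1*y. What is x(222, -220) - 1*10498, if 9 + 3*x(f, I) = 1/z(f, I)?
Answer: -6993665/666 ≈ -10501.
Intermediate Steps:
z(y, X) = y
x(f, I) = -3 + 1/(3*f)
x(222, -220) - 1*10498 = (-3 + (⅓)/222) - 1*10498 = (-3 + (⅓)*(1/222)) - 10498 = (-3 + 1/666) - 10498 = -1997/666 - 10498 = -6993665/666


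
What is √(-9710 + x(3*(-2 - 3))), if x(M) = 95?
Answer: I*√9615 ≈ 98.056*I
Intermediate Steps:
√(-9710 + x(3*(-2 - 3))) = √(-9710 + 95) = √(-9615) = I*√9615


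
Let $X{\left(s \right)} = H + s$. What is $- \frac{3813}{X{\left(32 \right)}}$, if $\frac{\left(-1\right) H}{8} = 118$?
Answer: $\frac{1271}{304} \approx 4.1809$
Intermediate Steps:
$H = -944$ ($H = \left(-8\right) 118 = -944$)
$X{\left(s \right)} = -944 + s$
$- \frac{3813}{X{\left(32 \right)}} = - \frac{3813}{-944 + 32} = - \frac{3813}{-912} = \left(-3813\right) \left(- \frac{1}{912}\right) = \frac{1271}{304}$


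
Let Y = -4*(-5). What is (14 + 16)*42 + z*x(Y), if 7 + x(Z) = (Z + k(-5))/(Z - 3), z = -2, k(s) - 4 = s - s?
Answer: 21610/17 ≈ 1271.2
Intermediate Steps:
k(s) = 4 (k(s) = 4 + (s - s) = 4 + 0 = 4)
Y = 20
x(Z) = -7 + (4 + Z)/(-3 + Z) (x(Z) = -7 + (Z + 4)/(Z - 3) = -7 + (4 + Z)/(-3 + Z))
(14 + 16)*42 + z*x(Y) = (14 + 16)*42 - 2*(25 - 6*20)/(-3 + 20) = 30*42 - 2*(25 - 120)/17 = 1260 - 2*(-95)/17 = 1260 - 2*(-95/17) = 1260 + 190/17 = 21610/17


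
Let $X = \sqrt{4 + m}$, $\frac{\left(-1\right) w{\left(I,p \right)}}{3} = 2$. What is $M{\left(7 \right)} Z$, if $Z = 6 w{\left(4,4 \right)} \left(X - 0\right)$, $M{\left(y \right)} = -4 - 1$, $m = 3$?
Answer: $180 \sqrt{7} \approx 476.24$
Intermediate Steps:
$w{\left(I,p \right)} = -6$ ($w{\left(I,p \right)} = \left(-3\right) 2 = -6$)
$M{\left(y \right)} = -5$ ($M{\left(y \right)} = -4 - 1 = -5$)
$X = \sqrt{7}$ ($X = \sqrt{4 + 3} = \sqrt{7} \approx 2.6458$)
$Z = - 36 \sqrt{7}$ ($Z = 6 \left(-6\right) \left(\sqrt{7} - 0\right) = - 36 \left(\sqrt{7} + 0\right) = - 36 \sqrt{7} \approx -95.247$)
$M{\left(7 \right)} Z = - 5 \left(- 36 \sqrt{7}\right) = 180 \sqrt{7}$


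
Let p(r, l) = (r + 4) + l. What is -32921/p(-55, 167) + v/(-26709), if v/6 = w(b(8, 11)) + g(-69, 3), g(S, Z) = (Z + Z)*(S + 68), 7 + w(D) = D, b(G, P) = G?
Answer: -10106707/35612 ≈ -283.80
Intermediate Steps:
w(D) = -7 + D
g(S, Z) = 2*Z*(68 + S) (g(S, Z) = (2*Z)*(68 + S) = 2*Z*(68 + S))
p(r, l) = 4 + l + r (p(r, l) = (4 + r) + l = 4 + l + r)
v = -30 (v = 6*((-7 + 8) + 2*3*(68 - 69)) = 6*(1 + 2*3*(-1)) = 6*(1 - 6) = 6*(-5) = -30)
-32921/p(-55, 167) + v/(-26709) = -32921/(4 + 167 - 55) - 30/(-26709) = -32921/116 - 30*(-1/26709) = -32921*1/116 + 10/8903 = -32921/116 + 10/8903 = -10106707/35612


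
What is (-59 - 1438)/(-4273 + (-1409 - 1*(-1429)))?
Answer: 1497/4253 ≈ 0.35199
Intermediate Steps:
(-59 - 1438)/(-4273 + (-1409 - 1*(-1429))) = -1497/(-4273 + (-1409 + 1429)) = -1497/(-4273 + 20) = -1497/(-4253) = -1497*(-1/4253) = 1497/4253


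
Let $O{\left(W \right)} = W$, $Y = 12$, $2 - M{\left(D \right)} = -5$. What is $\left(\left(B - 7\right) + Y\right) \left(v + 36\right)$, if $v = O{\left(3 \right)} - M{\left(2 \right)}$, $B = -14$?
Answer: $-288$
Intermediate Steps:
$M{\left(D \right)} = 7$ ($M{\left(D \right)} = 2 - -5 = 2 + 5 = 7$)
$v = -4$ ($v = 3 - 7 = -4$)
$\left(\left(B - 7\right) + Y\right) \left(v + 36\right) = \left(\left(-14 - 7\right) + 12\right) \left(-4 + 36\right) = \left(-21 + 12\right) 32 = \left(-9\right) 32 = -288$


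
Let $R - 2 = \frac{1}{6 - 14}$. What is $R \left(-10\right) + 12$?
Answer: $- \frac{27}{4} \approx -6.75$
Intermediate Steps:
$R = \frac{15}{8}$ ($R = 2 + \frac{1}{6 - 14} = 2 + \frac{1}{-8} = 2 - \frac{1}{8} = \frac{15}{8} \approx 1.875$)
$R \left(-10\right) + 12 = \frac{15}{8} \left(-10\right) + 12 = - \frac{75}{4} + 12 = - \frac{27}{4}$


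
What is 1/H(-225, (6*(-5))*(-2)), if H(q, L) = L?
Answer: 1/60 ≈ 0.016667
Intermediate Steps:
1/H(-225, (6*(-5))*(-2)) = 1/((6*(-5))*(-2)) = 1/(-30*(-2)) = 1/60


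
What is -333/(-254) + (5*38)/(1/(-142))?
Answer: -6852587/254 ≈ -26979.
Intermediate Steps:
-333/(-254) + (5*38)/(1/(-142)) = -333*(-1/254) + 190/(-1/142) = 333/254 + 190*(-142) = 333/254 - 26980 = -6852587/254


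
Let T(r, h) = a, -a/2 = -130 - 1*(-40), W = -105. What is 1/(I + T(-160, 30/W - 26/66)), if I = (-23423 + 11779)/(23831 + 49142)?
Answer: 72973/13123496 ≈ 0.0055605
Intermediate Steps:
a = 180 (a = -2*(-130 - 1*(-40)) = -2*(-130 + 40) = -2*(-90) = 180)
T(r, h) = 180
I = -11644/72973 ≈ -0.15957
1/(I + T(-160, 30/W - 26/66)) = 1/(-11644/72973 + 180) = 1/(13123496/72973) = 72973/13123496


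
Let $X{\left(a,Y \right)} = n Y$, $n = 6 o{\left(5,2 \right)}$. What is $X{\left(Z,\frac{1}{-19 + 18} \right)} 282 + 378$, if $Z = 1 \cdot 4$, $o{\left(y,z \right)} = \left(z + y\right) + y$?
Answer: $-19926$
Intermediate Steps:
$o{\left(y,z \right)} = z + 2 y$ ($o{\left(y,z \right)} = \left(y + z\right) + y = z + 2 y$)
$Z = 4$
$n = 72$ ($n = 6 \left(2 + 2 \cdot 5\right) = 6 \left(2 + 10\right) = 6 \cdot 12 = 72$)
$X{\left(a,Y \right)} = 72 Y$
$X{\left(Z,\frac{1}{-19 + 18} \right)} 282 + 378 = \frac{72}{-19 + 18} \cdot 282 + 378 = \frac{72}{-1} \cdot 282 + 378 = 72 \left(-1\right) 282 + 378 = \left(-72\right) 282 + 378 = -20304 + 378 = -19926$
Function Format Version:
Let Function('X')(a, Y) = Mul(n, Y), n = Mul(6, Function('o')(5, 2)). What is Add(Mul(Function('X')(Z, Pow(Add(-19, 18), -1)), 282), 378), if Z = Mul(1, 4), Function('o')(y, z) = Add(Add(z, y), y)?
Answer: -19926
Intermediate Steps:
Function('o')(y, z) = Add(z, Mul(2, y)) (Function('o')(y, z) = Add(Add(y, z), y) = Add(z, Mul(2, y)))
Z = 4
n = 72 (n = Mul(6, Add(2, Mul(2, 5))) = Mul(6, Add(2, 10)) = Mul(6, 12) = 72)
Function('X')(a, Y) = Mul(72, Y)
Add(Mul(Function('X')(Z, Pow(Add(-19, 18), -1)), 282), 378) = Add(Mul(Mul(72, Pow(Add(-19, 18), -1)), 282), 378) = Add(Mul(Mul(72, Pow(-1, -1)), 282), 378) = Add(Mul(Mul(72, -1), 282), 378) = Add(Mul(-72, 282), 378) = Add(-20304, 378) = -19926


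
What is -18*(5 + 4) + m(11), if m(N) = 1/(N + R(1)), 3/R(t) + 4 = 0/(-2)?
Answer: -6638/41 ≈ -161.90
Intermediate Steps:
R(t) = -3/4 (R(t) = 3/(-4 + 0/(-2)) = 3/(-4 + 0*(-1/2)) = 3/(-4 + 0) = 3/(-4) = 3*(-1/4) = -3/4)
m(N) = 1/(-3/4 + N) (m(N) = 1/(N - 3/4) = 1/(-3/4 + N))
-18*(5 + 4) + m(11) = -18*(5 + 4) + 4/(-3 + 4*11) = -18*9 + 4/(-3 + 44) = -6*27 + 4/41 = -162 + 4*(1/41) = -162 + 4/41 = -6638/41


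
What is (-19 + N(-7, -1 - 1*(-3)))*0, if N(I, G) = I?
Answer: 0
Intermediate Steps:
(-19 + N(-7, -1 - 1*(-3)))*0 = (-19 - 7)*0 = -26*0 = 0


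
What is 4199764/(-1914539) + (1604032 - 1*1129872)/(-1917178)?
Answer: -4479746479116/1835256025471 ≈ -2.4409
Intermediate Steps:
4199764/(-1914539) + (1604032 - 1*1129872)/(-1917178) = 4199764*(-1/1914539) + (1604032 - 1129872)*(-1/1917178) = -4199764/1914539 + 474160*(-1/1917178) = -4199764/1914539 - 237080/958589 = -4479746479116/1835256025471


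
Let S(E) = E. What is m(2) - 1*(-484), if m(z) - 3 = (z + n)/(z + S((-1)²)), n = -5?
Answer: 486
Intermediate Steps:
m(z) = 3 + (-5 + z)/(1 + z) (m(z) = 3 + (z - 5)/(z + (-1)²) = 3 + (-5 + z)/(z + 1) = 3 + (-5 + z)/(1 + z))
m(2) - 1*(-484) = 2*(-1 + 2*2)/(1 + 2) - 1*(-484) = 2*(-1 + 4)/3 + 484 = 2*(⅓)*3 + 484 = 2 + 484 = 486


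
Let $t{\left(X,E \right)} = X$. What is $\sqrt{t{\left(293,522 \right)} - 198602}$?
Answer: $i \sqrt{198309} \approx 445.32 i$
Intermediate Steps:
$\sqrt{t{\left(293,522 \right)} - 198602} = \sqrt{293 - 198602} = \sqrt{-198309} = i \sqrt{198309}$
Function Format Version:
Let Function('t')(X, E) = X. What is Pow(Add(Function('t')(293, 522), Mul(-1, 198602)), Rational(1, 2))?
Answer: Mul(I, Pow(198309, Rational(1, 2))) ≈ Mul(445.32, I)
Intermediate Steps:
Pow(Add(Function('t')(293, 522), Mul(-1, 198602)), Rational(1, 2)) = Pow(Add(293, Mul(-1, 198602)), Rational(1, 2)) = Pow(Add(293, -198602), Rational(1, 2)) = Pow(-198309, Rational(1, 2)) = Mul(I, Pow(198309, Rational(1, 2)))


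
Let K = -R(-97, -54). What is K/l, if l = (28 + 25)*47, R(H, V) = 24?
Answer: -24/2491 ≈ -0.0096347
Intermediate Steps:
K = -24 (K = -1*24 = -24)
l = 2491 (l = 53*47 = 2491)
K/l = -24/2491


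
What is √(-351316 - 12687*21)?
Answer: 7*I*√12607 ≈ 785.97*I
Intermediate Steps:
√(-351316 - 12687*21) = √(-351316 - 266427) = √(-617743) = 7*I*√12607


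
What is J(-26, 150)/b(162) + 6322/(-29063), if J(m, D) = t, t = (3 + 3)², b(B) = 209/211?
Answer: 219441250/6074167 ≈ 36.127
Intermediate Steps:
b(B) = 209/211 (b(B) = 209*(1/211) = 209/211)
t = 36 (t = 6² = 36)
J(m, D) = 36
J(-26, 150)/b(162) + 6322/(-29063) = 36/(209/211) + 6322/(-29063) = 36*(211/209) + 6322*(-1/29063) = 7596/209 - 6322/29063 = 219441250/6074167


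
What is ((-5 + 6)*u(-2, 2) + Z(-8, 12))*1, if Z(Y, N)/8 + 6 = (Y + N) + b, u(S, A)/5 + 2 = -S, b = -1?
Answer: -24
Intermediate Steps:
u(S, A) = -10 - 5*S (u(S, A) = -10 + 5*(-S) = -10 - 5*S)
Z(Y, N) = -56 + 8*N + 8*Y (Z(Y, N) = -48 + 8*((Y + N) - 1) = -48 + 8*((N + Y) - 1) = -48 + 8*(-1 + N + Y) = -48 + (-8 + 8*N + 8*Y) = -56 + 8*N + 8*Y)
((-5 + 6)*u(-2, 2) + Z(-8, 12))*1 = ((-5 + 6)*(-10 - 5*(-2)) + (-56 + 8*12 + 8*(-8)))*1 = (1*(-10 + 10) + (-56 + 96 - 64))*1 = (1*0 - 24)*1 = (0 - 24)*1 = -24*1 = -24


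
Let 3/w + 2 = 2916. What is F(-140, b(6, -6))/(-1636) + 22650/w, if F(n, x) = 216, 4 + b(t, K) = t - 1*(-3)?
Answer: 8998286246/409 ≈ 2.2001e+7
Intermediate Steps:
w = 3/2914 (w = 3/(-2 + 2916) = 3/2914 ≈ 0.0010295)
b(t, K) = -1 + t (b(t, K) = -4 + (t - 1*(-3)) = -4 + (t + 3) = -4 + (3 + t) = -1 + t)
F(-140, b(6, -6))/(-1636) + 22650/w = 216/(-1636) + 22650/(3/2914) = 216*(-1/1636) + 22650*(2914/3) = -54/409 + 22000700 = 8998286246/409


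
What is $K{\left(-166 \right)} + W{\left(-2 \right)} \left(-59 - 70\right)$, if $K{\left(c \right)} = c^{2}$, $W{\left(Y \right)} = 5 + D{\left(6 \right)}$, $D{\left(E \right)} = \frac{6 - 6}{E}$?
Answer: $26911$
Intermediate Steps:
$D{\left(E \right)} = 0$ ($D{\left(E \right)} = \frac{6 - 6}{E} = \frac{0}{E} = 0$)
$W{\left(Y \right)} = 5$ ($W{\left(Y \right)} = 5 + 0 = 5$)
$K{\left(-166 \right)} + W{\left(-2 \right)} \left(-59 - 70\right) = \left(-166\right)^{2} + 5 \left(-59 - 70\right) = 27556 + 5 \left(-129\right) = 27556 - 645 = 26911$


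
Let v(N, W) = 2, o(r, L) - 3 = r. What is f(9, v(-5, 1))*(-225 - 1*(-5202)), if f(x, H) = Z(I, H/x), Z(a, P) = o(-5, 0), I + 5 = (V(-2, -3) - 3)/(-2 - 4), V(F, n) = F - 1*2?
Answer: -9954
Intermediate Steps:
o(r, L) = 3 + r
V(F, n) = -2 + F (V(F, n) = F - 2 = -2 + F)
I = -23/6 (I = -5 + ((-2 - 2) - 3)/(-2 - 4) = -5 + (-4 - 3)/(-6) = -5 - 7*(-⅙) = -5 + 7/6 = -23/6 ≈ -3.8333)
Z(a, P) = -2 (Z(a, P) = 3 - 5 = -2)
f(x, H) = -2
f(9, v(-5, 1))*(-225 - 1*(-5202)) = -2*(-225 - 1*(-5202)) = -2*(-225 + 5202) = -2*4977 = -9954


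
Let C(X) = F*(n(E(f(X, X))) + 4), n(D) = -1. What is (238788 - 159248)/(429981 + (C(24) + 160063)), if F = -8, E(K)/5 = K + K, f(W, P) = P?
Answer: 3977/29501 ≈ 0.13481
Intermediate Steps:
E(K) = 10*K (E(K) = 5*(K + K) = 5*(2*K) = 10*K)
C(X) = -24 (C(X) = -8*(-1 + 4) = -8*3 = -24)
(238788 - 159248)/(429981 + (C(24) + 160063)) = (238788 - 159248)/(429981 + (-24 + 160063)) = 79540/(429981 + 160039) = 79540/590020 = 79540*(1/590020) = 3977/29501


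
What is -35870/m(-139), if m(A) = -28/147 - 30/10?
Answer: 753270/67 ≈ 11243.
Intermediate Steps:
m(A) = -67/21 (m(A) = -28*1/147 - 30*1/10 = -4/21 - 3 = -67/21)
-35870/m(-139) = -35870/(-67/21) = -35870*(-21/67) = 753270/67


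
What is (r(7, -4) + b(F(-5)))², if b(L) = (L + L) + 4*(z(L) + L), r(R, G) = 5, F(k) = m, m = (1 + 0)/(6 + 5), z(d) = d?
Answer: 4225/121 ≈ 34.917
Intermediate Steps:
m = 1/11 ≈ 0.090909
F(k) = 1/11
b(L) = 10*L (b(L) = (L + L) + 4*(L + L) = 2*L + 4*(2*L) = 2*L + 8*L = 10*L)
(r(7, -4) + b(F(-5)))² = (5 + 10*(1/11))² = (5 + 10/11)² = (65/11)² = 4225/121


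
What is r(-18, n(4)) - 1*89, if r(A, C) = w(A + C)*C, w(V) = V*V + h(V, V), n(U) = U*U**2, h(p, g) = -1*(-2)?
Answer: 135463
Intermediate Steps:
h(p, g) = 2
n(U) = U**3
w(V) = 2 + V**2 (w(V) = V*V + 2 = V**2 + 2 = 2 + V**2)
r(A, C) = C*(2 + (A + C)**2) (r(A, C) = (2 + (A + C)**2)*C = C*(2 + (A + C)**2))
r(-18, n(4)) - 1*89 = 4**3*(2 + (-18 + 4**3)**2) - 1*89 = 64*(2 + (-18 + 64)**2) - 89 = 64*(2 + 46**2) - 89 = 64*(2 + 2116) - 89 = 64*2118 - 89 = 135552 - 89 = 135463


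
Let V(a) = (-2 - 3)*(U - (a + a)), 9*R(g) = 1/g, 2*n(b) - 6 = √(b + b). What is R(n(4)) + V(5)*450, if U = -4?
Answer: 661501/21 - √2/63 ≈ 31500.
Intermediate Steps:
n(b) = 3 + √2*√b/2 (n(b) = 3 + √(b + b)/2 = 3 + √(2*b)/2 = 3 + (√2*√b)/2 = 3 + √2*√b/2)
R(g) = 1/(9*g)
V(a) = 20 + 10*a (V(a) = (-2 - 3)*(-4 - (a + a)) = -5*(-4 - 2*a) = 20 + 10*a)
R(n(4)) + V(5)*450 = 1/(9*(3 + √2*√4/2)) + (20 + 10*5)*450 = 1/(9*(3 + (½)*√2*2)) + (20 + 50)*450 = 1/(9*(3 + √2)) + 70*450 = 1/(9*(3 + √2)) + 31500 = 31500 + 1/(9*(3 + √2))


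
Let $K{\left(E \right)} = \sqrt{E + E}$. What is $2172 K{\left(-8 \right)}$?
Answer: $8688 i \approx 8688.0 i$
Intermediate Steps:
$K{\left(E \right)} = \sqrt{2} \sqrt{E}$ ($K{\left(E \right)} = \sqrt{2 E} = \sqrt{2} \sqrt{E}$)
$2172 K{\left(-8 \right)} = 2172 \sqrt{2} \sqrt{-8} = 2172 \sqrt{2} \cdot 2 i \sqrt{2} = 2172 \cdot 4 i = 8688 i$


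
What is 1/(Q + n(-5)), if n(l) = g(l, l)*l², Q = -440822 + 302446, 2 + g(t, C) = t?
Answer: -1/138551 ≈ -7.2176e-6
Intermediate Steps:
g(t, C) = -2 + t
Q = -138376
n(l) = l²*(-2 + l) (n(l) = (-2 + l)*l² = l²*(-2 + l))
1/(Q + n(-5)) = 1/(-138376 + (-5)²*(-2 - 5)) = 1/(-138376 + 25*(-7)) = 1/(-138376 - 175) = 1/(-138551) = -1/138551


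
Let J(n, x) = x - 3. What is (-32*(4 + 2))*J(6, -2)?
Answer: 960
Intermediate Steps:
J(n, x) = -3 + x
(-32*(4 + 2))*J(6, -2) = (-32*(4 + 2))*(-3 - 2) = -32*6*(-5) = -16*12*(-5) = -192*(-5) = 960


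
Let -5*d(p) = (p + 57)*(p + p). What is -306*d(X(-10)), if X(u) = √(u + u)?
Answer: -2448 + 69768*I*√5/5 ≈ -2448.0 + 31201.0*I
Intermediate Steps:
X(u) = √2*√u (X(u) = √(2*u) = √2*√u)
d(p) = -2*p*(57 + p)/5 (d(p) = -(p + 57)*(p + p)/5 = -(57 + p)*2*p/5 = -2*p*(57 + p)/5)
-306*d(X(-10)) = -(-612)*√2*√(-10)*(57 + √2*√(-10))/5 = -(-612)*√2*(I*√10)*(57 + √2*(I*√10))/5 = -(-612)*2*I*√5*(57 + 2*I*√5)/5 = -(-1224)*I*√5*(57 + 2*I*√5)/5 = 1224*I*√5*(57 + 2*I*√5)/5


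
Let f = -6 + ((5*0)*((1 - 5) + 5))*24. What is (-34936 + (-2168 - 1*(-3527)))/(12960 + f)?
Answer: -33577/12954 ≈ -2.5920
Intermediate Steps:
f = -6 (f = -6 + (0*(-4 + 5))*24 = -6 + (0*1)*24 = -6 + 0*24 = -6 + 0 = -6)
(-34936 + (-2168 - 1*(-3527)))/(12960 + f) = (-34936 + (-2168 - 1*(-3527)))/(12960 - 6) = (-34936 + (-2168 + 3527))/12954 = (-34936 + 1359)*(1/12954) = -33577*1/12954 = -33577/12954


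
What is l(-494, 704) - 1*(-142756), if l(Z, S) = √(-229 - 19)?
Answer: 142756 + 2*I*√62 ≈ 1.4276e+5 + 15.748*I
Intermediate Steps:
l(Z, S) = 2*I*√62 (l(Z, S) = √(-248) = 2*I*√62)
l(-494, 704) - 1*(-142756) = 2*I*√62 - 1*(-142756) = 2*I*√62 + 142756 = 142756 + 2*I*√62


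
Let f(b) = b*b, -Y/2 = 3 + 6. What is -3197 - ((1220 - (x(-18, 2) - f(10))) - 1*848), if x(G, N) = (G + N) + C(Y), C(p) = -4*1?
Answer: -3689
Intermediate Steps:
Y = -18 (Y = -2*(3 + 6) = -2*9 = -18)
C(p) = -4
x(G, N) = -4 + G + N (x(G, N) = (G + N) - 4 = -4 + G + N)
f(b) = b²
-3197 - ((1220 - (x(-18, 2) - f(10))) - 1*848) = -3197 - ((1220 - ((-4 - 18 + 2) - 1*10²)) - 1*848) = -3197 - ((1220 - (-20 - 1*100)) - 848) = -3197 - ((1220 - (-20 - 100)) - 848) = -3197 - ((1220 - 1*(-120)) - 848) = -3197 - ((1220 + 120) - 848) = -3197 - (1340 - 848) = -3197 - 1*492 = -3197 - 492 = -3689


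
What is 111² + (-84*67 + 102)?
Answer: 6795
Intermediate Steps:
111² + (-84*67 + 102) = 12321 + (-5628 + 102) = 12321 - 5526 = 6795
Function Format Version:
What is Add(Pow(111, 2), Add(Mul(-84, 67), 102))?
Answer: 6795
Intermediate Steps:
Add(Pow(111, 2), Add(Mul(-84, 67), 102)) = Add(12321, Add(-5628, 102)) = Add(12321, -5526) = 6795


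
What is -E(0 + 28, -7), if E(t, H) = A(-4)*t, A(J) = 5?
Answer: -140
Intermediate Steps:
E(t, H) = 5*t
-E(0 + 28, -7) = -5*(0 + 28) = -5*28 = -1*140 = -140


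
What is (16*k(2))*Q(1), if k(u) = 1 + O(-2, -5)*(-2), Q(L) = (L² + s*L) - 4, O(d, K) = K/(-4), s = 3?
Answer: 0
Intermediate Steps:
O(d, K) = -K/4 (O(d, K) = K*(-¼) = -K/4)
Q(L) = -4 + L² + 3*L (Q(L) = (L² + 3*L) - 4 = -4 + L² + 3*L)
k(u) = -3/2 (k(u) = 1 - ¼*(-5)*(-2) = 1 + (5/4)*(-2) = 1 - 5/2 = -3/2)
(16*k(2))*Q(1) = (16*(-3/2))*(-4 + 1² + 3*1) = -24*(-4 + 1 + 3) = -24*0 = 0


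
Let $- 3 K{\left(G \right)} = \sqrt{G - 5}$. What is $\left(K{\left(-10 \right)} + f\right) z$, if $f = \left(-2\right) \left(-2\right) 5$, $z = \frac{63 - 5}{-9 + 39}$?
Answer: $\frac{116}{3} - \frac{29 i \sqrt{15}}{45} \approx 38.667 - 2.4959 i$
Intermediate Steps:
$K{\left(G \right)} = - \frac{\sqrt{-5 + G}}{3}$ ($K{\left(G \right)} = - \frac{\sqrt{G - 5}}{3} = - \frac{\sqrt{-5 + G}}{3}$)
$z = \frac{29}{15}$ ($z = \frac{58}{30} = 58 \cdot \frac{1}{30} = \frac{29}{15} \approx 1.9333$)
$f = 20$ ($f = 4 \cdot 5 = 20$)
$\left(K{\left(-10 \right)} + f\right) z = \left(- \frac{\sqrt{-5 - 10}}{3} + 20\right) \frac{29}{15} = \left(- \frac{\sqrt{-15}}{3} + 20\right) \frac{29}{15} = \left(- \frac{i \sqrt{15}}{3} + 20\right) \frac{29}{15} = \left(20 - \frac{i \sqrt{15}}{3}\right) \frac{29}{15} = \frac{116}{3} - \frac{29 i \sqrt{15}}{45}$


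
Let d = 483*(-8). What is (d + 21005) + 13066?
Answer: 30207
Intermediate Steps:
d = -3864
(d + 21005) + 13066 = (-3864 + 21005) + 13066 = 17141 + 13066 = 30207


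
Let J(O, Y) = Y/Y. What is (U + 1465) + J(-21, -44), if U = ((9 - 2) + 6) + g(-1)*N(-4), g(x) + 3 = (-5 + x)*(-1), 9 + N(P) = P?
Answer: 1440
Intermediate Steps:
J(O, Y) = 1
N(P) = -9 + P
g(x) = 2 - x (g(x) = -3 + (-5 + x)*(-1) = -3 + (5 - x) = 2 - x)
U = -26 (U = ((9 - 2) + 6) + (2 - 1*(-1))*(-9 - 4) = (7 + 6) + (2 + 1)*(-13) = 13 + 3*(-13) = 13 - 39 = -26)
(U + 1465) + J(-21, -44) = (-26 + 1465) + 1 = 1439 + 1 = 1440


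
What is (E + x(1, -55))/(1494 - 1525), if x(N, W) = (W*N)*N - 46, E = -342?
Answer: 443/31 ≈ 14.290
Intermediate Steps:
x(N, W) = -46 + W*N² (x(N, W) = (N*W)*N - 46 = W*N² - 46 = -46 + W*N²)
(E + x(1, -55))/(1494 - 1525) = (-342 + (-46 - 55*1²))/(1494 - 1525) = (-342 + (-46 - 55*1))/(-31) = (-342 + (-46 - 55))*(-1/31) = (-342 - 101)*(-1/31) = -443*(-1/31) = 443/31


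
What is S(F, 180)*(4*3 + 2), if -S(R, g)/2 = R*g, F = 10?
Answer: -50400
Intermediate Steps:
S(R, g) = -2*R*g
S(F, 180)*(4*3 + 2) = (-2*10*180)*(4*3 + 2) = -3600*(12 + 2) = -3600*14 = -50400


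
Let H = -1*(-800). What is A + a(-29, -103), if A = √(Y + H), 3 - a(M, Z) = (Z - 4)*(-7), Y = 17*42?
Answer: -746 + √1514 ≈ -707.09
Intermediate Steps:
H = 800
Y = 714
a(M, Z) = -25 + 7*Z (a(M, Z) = 3 - (Z - 4)*(-7) = 3 - (-4 + Z)*(-7) = 3 - (28 - 7*Z) = 3 + (-28 + 7*Z) = -25 + 7*Z)
A = √1514 (A = √(714 + 800) = √1514 ≈ 38.910)
A + a(-29, -103) = √1514 + (-25 + 7*(-103)) = √1514 + (-25 - 721) = √1514 - 746 = -746 + √1514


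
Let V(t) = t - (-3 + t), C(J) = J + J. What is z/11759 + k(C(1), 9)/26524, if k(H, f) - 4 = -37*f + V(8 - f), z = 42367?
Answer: 559954437/155947858 ≈ 3.5907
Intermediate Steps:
C(J) = 2*J
V(t) = 3 (V(t) = t + (3 - t) = 3)
k(H, f) = 7 - 37*f (k(H, f) = 4 + (-37*f + 3) = 4 + (3 - 37*f) = 7 - 37*f)
z/11759 + k(C(1), 9)/26524 = 42367/11759 + (7 - 37*9)/26524 = 42367*(1/11759) + (7 - 333)*(1/26524) = 42367/11759 - 326*1/26524 = 42367/11759 - 163/13262 = 559954437/155947858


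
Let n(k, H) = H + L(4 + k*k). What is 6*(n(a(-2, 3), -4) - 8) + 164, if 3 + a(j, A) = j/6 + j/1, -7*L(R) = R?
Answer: 1348/21 ≈ 64.190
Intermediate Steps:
L(R) = -R/7
a(j, A) = -3 + 7*j/6 (a(j, A) = -3 + (j/6 + j/1) = -3 + (j*(1/6) + j*1) = -3 + (j/6 + j) = -3 + 7*j/6)
n(k, H) = -4/7 + H - k**2/7 (n(k, H) = H - (4 + k*k)/7 = H - (4 + k**2)/7 = H + (-4/7 - k**2/7) = -4/7 + H - k**2/7)
6*(n(a(-2, 3), -4) - 8) + 164 = 6*((-4/7 - 4 - (-3 + (7/6)*(-2))**2/7) - 8) + 164 = 6*((-4/7 - 4 - (-3 - 7/3)**2/7) - 8) + 164 = 6*((-4/7 - 4 - (-16/3)**2/7) - 8) + 164 = 6*((-4/7 - 4 - 1/7*256/9) - 8) + 164 = 6*((-4/7 - 4 - 256/63) - 8) + 164 = 6*(-544/63 - 8) + 164 = 6*(-1048/63) + 164 = -2096/21 + 164 = 1348/21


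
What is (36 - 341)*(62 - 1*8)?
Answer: -16470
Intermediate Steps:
(36 - 341)*(62 - 1*8) = -305*(62 - 8) = -305*54 = -16470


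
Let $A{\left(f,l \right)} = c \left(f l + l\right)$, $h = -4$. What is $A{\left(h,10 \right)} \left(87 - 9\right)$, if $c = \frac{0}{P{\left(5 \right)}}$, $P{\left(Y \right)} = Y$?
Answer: $0$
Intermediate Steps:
$c = 0$ ($c = \frac{0}{5} = 0 \cdot \frac{1}{5} = 0$)
$A{\left(f,l \right)} = 0$ ($A{\left(f,l \right)} = 0 \left(f l + l\right) = 0 \left(l + f l\right) = 0$)
$A{\left(h,10 \right)} \left(87 - 9\right) = 0 \left(87 - 9\right) = 0 \cdot 78 = 0$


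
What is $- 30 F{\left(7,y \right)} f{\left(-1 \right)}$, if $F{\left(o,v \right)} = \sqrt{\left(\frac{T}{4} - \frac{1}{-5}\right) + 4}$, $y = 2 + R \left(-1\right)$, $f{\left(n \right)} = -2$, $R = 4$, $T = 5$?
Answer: $6 \sqrt{545} \approx 140.07$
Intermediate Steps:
$y = -2$ ($y = 2 + 4 \left(-1\right) = 2 - 4 = -2$)
$F{\left(o,v \right)} = \frac{\sqrt{545}}{10}$ ($F{\left(o,v \right)} = \sqrt{\left(\frac{5}{4} - \frac{1}{-5}\right) + 4} = \sqrt{\left(5 \cdot \frac{1}{4} - - \frac{1}{5}\right) + 4} = \sqrt{\left(\frac{5}{4} + \frac{1}{5}\right) + 4} = \sqrt{\frac{29}{20} + 4} = \sqrt{\frac{109}{20}} = \frac{\sqrt{545}}{10}$)
$- 30 F{\left(7,y \right)} f{\left(-1 \right)} = - 30 \frac{\sqrt{545}}{10} \left(-2\right) = - 3 \sqrt{545} \left(-2\right) = 6 \sqrt{545}$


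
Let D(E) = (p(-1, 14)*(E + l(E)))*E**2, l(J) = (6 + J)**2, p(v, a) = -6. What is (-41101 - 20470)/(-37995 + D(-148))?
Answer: 61571/2630620779 ≈ 2.3406e-5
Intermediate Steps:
D(E) = E**2*(-6*E - 6*(6 + E)**2) (D(E) = (-6*(E + (6 + E)**2))*E**2 = (-6*E - 6*(6 + E)**2)*E**2 = E**2*(-6*E - 6*(6 + E)**2))
(-41101 - 20470)/(-37995 + D(-148)) = (-41101 - 20470)/(-37995 + 6*(-148)**2*(-1*(-148) - (6 - 148)**2)) = -61571/(-37995 + 6*21904*(148 - 1*(-142)**2)) = -61571/(-37995 + 6*21904*(148 - 1*20164)) = -61571/(-37995 + 6*21904*(148 - 20164)) = -61571/(-37995 + 6*21904*(-20016)) = -61571/(-37995 - 2630582784) = -61571/(-2630620779) = -61571*(-1/2630620779) = 61571/2630620779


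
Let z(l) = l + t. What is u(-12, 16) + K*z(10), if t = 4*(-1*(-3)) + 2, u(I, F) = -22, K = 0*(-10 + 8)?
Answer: -22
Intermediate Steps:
K = 0 (K = 0*(-2) = 0)
t = 14 (t = 4*3 + 2 = 12 + 2 = 14)
z(l) = 14 + l (z(l) = l + 14 = 14 + l)
u(-12, 16) + K*z(10) = -22 + 0*(14 + 10) = -22 + 0*24 = -22 + 0 = -22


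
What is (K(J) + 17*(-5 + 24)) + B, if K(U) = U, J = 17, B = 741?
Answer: 1081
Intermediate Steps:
(K(J) + 17*(-5 + 24)) + B = (17 + 17*(-5 + 24)) + 741 = (17 + 17*19) + 741 = (17 + 323) + 741 = 340 + 741 = 1081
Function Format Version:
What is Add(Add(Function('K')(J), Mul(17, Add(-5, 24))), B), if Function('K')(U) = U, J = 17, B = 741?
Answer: 1081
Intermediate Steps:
Add(Add(Function('K')(J), Mul(17, Add(-5, 24))), B) = Add(Add(17, Mul(17, Add(-5, 24))), 741) = Add(Add(17, Mul(17, 19)), 741) = Add(Add(17, 323), 741) = Add(340, 741) = 1081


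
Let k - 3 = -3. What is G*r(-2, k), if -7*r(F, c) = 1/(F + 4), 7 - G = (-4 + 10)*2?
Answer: 5/14 ≈ 0.35714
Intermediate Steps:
k = 0 (k = 3 - 3 = 0)
G = -5 (G = 7 - (-4 + 10)*2 = 7 - 6*2 = 7 - 1*12 = 7 - 12 = -5)
r(F, c) = -1/(7*(4 + F)) (r(F, c) = -1/(7*(F + 4)) = -1/(7*(4 + F)))
G*r(-2, k) = -(-5)/(28 + 7*(-2)) = -(-5)/(28 - 14) = -(-5)/14 = -5*(-1/14) = 5/14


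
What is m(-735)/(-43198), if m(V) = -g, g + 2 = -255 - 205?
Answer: -231/21599 ≈ -0.010695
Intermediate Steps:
g = -462 (g = -2 + (-255 - 205) = -2 - 460 = -462)
m(V) = 462 (m(V) = -1*(-462) = 462)
m(-735)/(-43198) = 462/(-43198) = 462*(-1/43198) = -231/21599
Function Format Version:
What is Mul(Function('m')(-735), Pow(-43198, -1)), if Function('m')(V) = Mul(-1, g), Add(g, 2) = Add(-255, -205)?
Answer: Rational(-231, 21599) ≈ -0.010695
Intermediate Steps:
g = -462 (g = Add(-2, Add(-255, -205)) = Add(-2, -460) = -462)
Function('m')(V) = 462 (Function('m')(V) = Mul(-1, -462) = 462)
Mul(Function('m')(-735), Pow(-43198, -1)) = Mul(462, Pow(-43198, -1)) = Mul(462, Rational(-1, 43198)) = Rational(-231, 21599)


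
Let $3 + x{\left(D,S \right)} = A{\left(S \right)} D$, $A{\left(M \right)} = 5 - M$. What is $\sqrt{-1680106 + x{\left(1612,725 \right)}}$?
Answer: $i \sqrt{2840749} \approx 1685.5 i$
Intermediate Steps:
$x{\left(D,S \right)} = -3 + D \left(5 - S\right)$ ($x{\left(D,S \right)} = -3 + \left(5 - S\right) D = -3 + D \left(5 - S\right)$)
$\sqrt{-1680106 + x{\left(1612,725 \right)}} = \sqrt{-1680106 - \left(3 + 1612 \left(-5 + 725\right)\right)} = \sqrt{-1680106 - \left(3 + 1612 \cdot 720\right)} = \sqrt{-1680106 - 1160643} = \sqrt{-2840749} = i \sqrt{2840749}$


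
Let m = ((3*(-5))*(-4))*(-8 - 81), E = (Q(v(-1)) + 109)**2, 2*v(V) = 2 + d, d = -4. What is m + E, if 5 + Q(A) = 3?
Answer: 6109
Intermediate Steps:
v(V) = -1 (v(V) = (2 - 4)/2 = (1/2)*(-2) = -1)
Q(A) = -2 (Q(A) = -5 + 3 = -2)
E = 11449 (E = (-2 + 109)**2 = 107**2 = 11449)
m = -5340 (m = -15*(-4)*(-89) = 60*(-89) = -5340)
m + E = -5340 + 11449 = 6109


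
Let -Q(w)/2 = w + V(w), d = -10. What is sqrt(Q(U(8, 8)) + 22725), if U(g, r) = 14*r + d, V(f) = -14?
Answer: sqrt(22549) ≈ 150.16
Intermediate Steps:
U(g, r) = -10 + 14*r (U(g, r) = 14*r - 10 = -10 + 14*r)
Q(w) = 28 - 2*w (Q(w) = -2*(w - 14) = -2*(-14 + w) = 28 - 2*w)
sqrt(Q(U(8, 8)) + 22725) = sqrt((28 - 2*(-10 + 14*8)) + 22725) = sqrt((28 - 2*(-10 + 112)) + 22725) = sqrt((28 - 2*102) + 22725) = sqrt((28 - 204) + 22725) = sqrt(-176 + 22725) = sqrt(22549)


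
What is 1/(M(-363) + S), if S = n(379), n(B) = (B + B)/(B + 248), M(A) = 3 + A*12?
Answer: -627/2728573 ≈ -0.00022979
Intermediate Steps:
M(A) = 3 + 12*A
n(B) = 2*B/(248 + B) (n(B) = (2*B)/(248 + B) = 2*B/(248 + B))
S = 758/627 (S = 2*379/(248 + 379) = 2*379/627 = 2*379*(1/627) = 758/627 ≈ 1.2089)
1/(M(-363) + S) = 1/((3 + 12*(-363)) + 758/627) = 1/((3 - 4356) + 758/627) = 1/(-4353 + 758/627) = 1/(-2728573/627) = -627/2728573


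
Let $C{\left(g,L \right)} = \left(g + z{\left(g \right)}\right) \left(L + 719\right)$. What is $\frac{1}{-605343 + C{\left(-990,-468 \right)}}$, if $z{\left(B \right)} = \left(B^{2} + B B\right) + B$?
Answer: $\frac{1}{490907877} \approx 2.037 \cdot 10^{-9}$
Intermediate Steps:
$z{\left(B \right)} = B + 2 B^{2}$ ($z{\left(B \right)} = \left(B^{2} + B^{2}\right) + B = 2 B^{2} + B = B + 2 B^{2}$)
$C{\left(g,L \right)} = \left(719 + L\right) \left(g + g \left(1 + 2 g\right)\right)$ ($C{\left(g,L \right)} = \left(g + g \left(1 + 2 g\right)\right) \left(L + 719\right) = \left(g + g \left(1 + 2 g\right)\right) \left(719 + L\right) = \left(719 + L\right) \left(g + g \left(1 + 2 g\right)\right)$)
$\frac{1}{-605343 + C{\left(-990,-468 \right)}} = \frac{1}{-605343 + 2 \left(-990\right) \left(719 - 468 + 719 \left(-990\right) - -463320\right)} = \frac{1}{-605343 + 2 \left(-990\right) \left(719 - 468 - 711810 + 463320\right)} = \frac{1}{-605343 + 2 \left(-990\right) \left(-248239\right)} = \frac{1}{-605343 + 491513220} = \frac{1}{490907877}$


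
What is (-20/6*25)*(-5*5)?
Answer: 6250/3 ≈ 2083.3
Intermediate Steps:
(-20/6*25)*(-5*5) = (-20*⅙*25)*(-25) = -10/3*25*(-25) = -250/3*(-25) = 6250/3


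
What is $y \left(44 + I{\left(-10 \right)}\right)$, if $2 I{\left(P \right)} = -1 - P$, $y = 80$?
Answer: $3880$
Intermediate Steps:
$I{\left(P \right)} = - \frac{1}{2} - \frac{P}{2}$ ($I{\left(P \right)} = \frac{-1 - P}{2} = - \frac{1}{2} - \frac{P}{2}$)
$y \left(44 + I{\left(-10 \right)}\right) = 80 \left(44 - - \frac{9}{2}\right) = 80 \left(44 + \left(- \frac{1}{2} + 5\right)\right) = 80 \left(44 + \frac{9}{2}\right) = 80 \cdot \frac{97}{2} = 3880$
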